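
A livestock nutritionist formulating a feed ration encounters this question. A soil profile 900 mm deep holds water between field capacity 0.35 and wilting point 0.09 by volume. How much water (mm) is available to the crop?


AW = (FC - WP) * D
   = (0.35 - 0.09) * 900
   = 0.26 * 900
   = 234 mm


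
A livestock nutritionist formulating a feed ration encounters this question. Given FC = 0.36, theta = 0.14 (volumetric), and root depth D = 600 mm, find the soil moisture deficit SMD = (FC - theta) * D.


SMD = (FC - theta) * D
    = (0.36 - 0.14) * 600
    = 0.220 * 600
    = 132 mm


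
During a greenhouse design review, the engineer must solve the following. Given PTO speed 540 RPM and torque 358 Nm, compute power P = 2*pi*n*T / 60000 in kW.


P = 2*pi*n*T / 60000
  = 2*pi * 540 * 358 / 60000
  = 1214665.38 / 60000
  = 20.24 kW


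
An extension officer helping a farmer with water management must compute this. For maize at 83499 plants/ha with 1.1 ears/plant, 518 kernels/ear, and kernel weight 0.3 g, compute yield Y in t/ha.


Y = density * ears * kernels * kw
  = 83499 * 1.1 * 518 * 0.3 g/ha
  = 14273319.06 g/ha
  = 14273.32 kg/ha = 14.27 t/ha


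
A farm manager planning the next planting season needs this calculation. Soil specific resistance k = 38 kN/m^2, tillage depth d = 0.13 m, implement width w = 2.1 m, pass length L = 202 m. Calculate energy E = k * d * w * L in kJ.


E = k * d * w * L
  = 38 * 0.13 * 2.1 * 202
  = 2095.55 kJ


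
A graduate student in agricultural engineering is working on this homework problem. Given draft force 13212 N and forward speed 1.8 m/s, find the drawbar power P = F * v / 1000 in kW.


P = F * v / 1000
  = 13212 * 1.8 / 1000
  = 23781.60 / 1000
  = 23.78 kW


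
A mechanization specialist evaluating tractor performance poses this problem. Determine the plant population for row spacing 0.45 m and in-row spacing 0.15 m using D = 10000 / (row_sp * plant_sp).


D = 10000 / (row_sp * plant_sp)
  = 10000 / (0.45 * 0.15)
  = 10000 / 0.0675
  = 148148.15 plants/ha


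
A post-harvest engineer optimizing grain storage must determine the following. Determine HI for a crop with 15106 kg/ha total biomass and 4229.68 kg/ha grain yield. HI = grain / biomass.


HI = grain_yield / biomass
   = 4229.68 / 15106
   = 0.28


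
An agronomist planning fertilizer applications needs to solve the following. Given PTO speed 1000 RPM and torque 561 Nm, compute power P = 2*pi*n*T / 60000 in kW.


P = 2*pi*n*T / 60000
  = 2*pi * 1000 * 561 / 60000
  = 3524866.96 / 60000
  = 58.75 kW


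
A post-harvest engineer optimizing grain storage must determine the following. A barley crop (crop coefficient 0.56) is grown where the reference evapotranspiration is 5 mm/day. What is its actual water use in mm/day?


ETc = Kc * ET0
    = 0.56 * 5
    = 2.80 mm/day


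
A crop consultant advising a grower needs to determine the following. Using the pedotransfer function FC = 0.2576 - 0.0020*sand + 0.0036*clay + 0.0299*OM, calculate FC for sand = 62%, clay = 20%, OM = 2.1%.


FC = 0.2576 - 0.0020*62 + 0.0036*20 + 0.0299*2.1
   = 0.2576 - 0.1240 + 0.0720 + 0.0628
   = 0.2684


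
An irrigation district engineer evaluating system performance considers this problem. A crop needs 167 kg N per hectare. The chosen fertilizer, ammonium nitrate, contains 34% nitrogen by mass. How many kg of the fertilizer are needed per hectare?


Rate = N_required / (N_content / 100)
     = 167 / (34 / 100)
     = 167 / 0.34
     = 491.18 kg/ha


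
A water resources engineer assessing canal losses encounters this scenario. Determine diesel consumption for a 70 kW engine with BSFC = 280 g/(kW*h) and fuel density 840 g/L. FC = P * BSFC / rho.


FC = P * BSFC / rho_fuel
   = 70 * 280 / 840
   = 19600 / 840
   = 23.33 L/h


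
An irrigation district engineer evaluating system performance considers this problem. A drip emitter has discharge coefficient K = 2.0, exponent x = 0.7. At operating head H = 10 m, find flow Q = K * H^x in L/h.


Q = K * H^x
  = 2.0 * 10^0.7
  = 2.0 * 5.0119
  = 10.02 L/h


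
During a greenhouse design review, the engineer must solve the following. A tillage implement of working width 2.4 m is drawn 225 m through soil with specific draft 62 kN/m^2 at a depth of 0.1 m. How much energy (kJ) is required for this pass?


E = k * d * w * L
  = 62 * 0.1 * 2.4 * 225
  = 3348 kJ


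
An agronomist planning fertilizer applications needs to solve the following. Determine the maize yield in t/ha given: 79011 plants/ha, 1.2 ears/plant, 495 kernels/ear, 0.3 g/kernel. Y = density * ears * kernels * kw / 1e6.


Y = density * ears * kernels * kw
  = 79011 * 1.2 * 495 * 0.3 g/ha
  = 14079760.20 g/ha
  = 14079.76 kg/ha = 14.08 t/ha


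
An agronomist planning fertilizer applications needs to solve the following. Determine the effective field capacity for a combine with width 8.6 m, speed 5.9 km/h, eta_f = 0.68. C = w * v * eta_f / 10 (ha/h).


C = w * v * eta_f / 10
  = 8.6 * 5.9 * 0.68 / 10
  = 34.50 / 10
  = 3.45 ha/h


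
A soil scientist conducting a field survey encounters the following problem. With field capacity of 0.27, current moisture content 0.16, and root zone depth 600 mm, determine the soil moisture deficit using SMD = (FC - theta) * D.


SMD = (FC - theta) * D
    = (0.27 - 0.16) * 600
    = 0.110 * 600
    = 66 mm


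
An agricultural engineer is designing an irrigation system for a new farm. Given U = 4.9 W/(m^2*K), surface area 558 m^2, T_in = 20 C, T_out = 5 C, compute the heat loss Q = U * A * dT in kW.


dT = 20 - (5) = 15 K
Q = U * A * dT
  = 4.9 * 558 * 15
  = 41013 W = 41.01 kW


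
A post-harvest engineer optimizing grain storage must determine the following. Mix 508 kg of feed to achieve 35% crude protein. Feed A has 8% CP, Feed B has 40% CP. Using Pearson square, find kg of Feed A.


parts_A = CP_b - target = 40 - 35 = 5
parts_B = target - CP_a = 35 - 8 = 27
total_parts = 5 + 27 = 32
Feed A = 508 * 5 / 32 = 79.38 kg
Feed B = 508 * 27 / 32 = 428.63 kg

79.38 kg


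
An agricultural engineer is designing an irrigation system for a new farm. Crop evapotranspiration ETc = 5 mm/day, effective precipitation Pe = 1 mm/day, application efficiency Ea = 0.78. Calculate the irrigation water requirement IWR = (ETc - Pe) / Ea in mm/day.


IWR = (ETc - Pe) / Ea
    = (5 - 1) / 0.78
    = 4 / 0.78
    = 5.13 mm/day


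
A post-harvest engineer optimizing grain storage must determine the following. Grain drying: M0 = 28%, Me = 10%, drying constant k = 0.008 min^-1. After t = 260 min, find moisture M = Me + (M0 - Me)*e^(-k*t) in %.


M = Me + (M0 - Me) * e^(-k*t)
  = 10 + (28 - 10) * e^(-0.008*260)
  = 10 + 18 * e^(-2.080)
  = 10 + 18 * 0.12493
  = 10 + 2.2487
  = 12.25%


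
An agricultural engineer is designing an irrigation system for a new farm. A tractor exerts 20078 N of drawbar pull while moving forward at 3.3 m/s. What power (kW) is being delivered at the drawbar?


P = F * v / 1000
  = 20078 * 3.3 / 1000
  = 66257.40 / 1000
  = 66.26 kW


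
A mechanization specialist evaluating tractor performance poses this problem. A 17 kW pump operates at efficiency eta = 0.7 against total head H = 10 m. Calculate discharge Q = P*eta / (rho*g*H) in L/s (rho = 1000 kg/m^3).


Q = (P * 1000 * eta) / (rho * g * H)
  = (17 * 1000 * 0.7) / (1000 * 9.81 * 10)
  = 11900 / 98100
  = 0.12130 m^3/s = 121.30 L/s


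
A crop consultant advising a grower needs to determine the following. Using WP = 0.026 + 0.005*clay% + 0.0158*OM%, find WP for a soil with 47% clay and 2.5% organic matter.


WP = 0.026 + 0.005*47 + 0.0158*2.5
   = 0.026 + 0.2350 + 0.0395
   = 0.3005


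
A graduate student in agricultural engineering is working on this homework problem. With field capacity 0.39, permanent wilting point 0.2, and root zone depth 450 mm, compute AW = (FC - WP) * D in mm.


AW = (FC - WP) * D
   = (0.39 - 0.2) * 450
   = 0.19 * 450
   = 85.50 mm


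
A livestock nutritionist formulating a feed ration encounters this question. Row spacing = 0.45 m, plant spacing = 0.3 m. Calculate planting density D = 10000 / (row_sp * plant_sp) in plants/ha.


D = 10000 / (row_sp * plant_sp)
  = 10000 / (0.45 * 0.3)
  = 10000 / 0.1350
  = 74074.07 plants/ha


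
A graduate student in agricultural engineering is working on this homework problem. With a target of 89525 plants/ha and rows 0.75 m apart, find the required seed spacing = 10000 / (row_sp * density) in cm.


spacing = 10000 / (row_sp * density)
        = 10000 / (0.75 * 89525)
        = 10000 / 67143.75
        = 0.14893 m = 14.89 cm


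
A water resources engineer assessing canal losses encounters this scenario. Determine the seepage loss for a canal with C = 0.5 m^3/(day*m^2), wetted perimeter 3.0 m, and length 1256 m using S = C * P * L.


S = C * P * L
  = 0.5 * 3.0 * 1256
  = 1884 m^3/day


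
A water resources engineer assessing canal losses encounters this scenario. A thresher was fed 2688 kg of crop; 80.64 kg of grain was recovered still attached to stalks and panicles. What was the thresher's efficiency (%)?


eta = (total - unthreshed) / total * 100
    = (2688 - 80.64) / 2688 * 100
    = 2607.36 / 2688 * 100
    = 97%


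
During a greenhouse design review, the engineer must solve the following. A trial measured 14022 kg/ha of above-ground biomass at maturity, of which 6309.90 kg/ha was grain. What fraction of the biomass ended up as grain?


HI = grain_yield / biomass
   = 6309.90 / 14022
   = 0.45


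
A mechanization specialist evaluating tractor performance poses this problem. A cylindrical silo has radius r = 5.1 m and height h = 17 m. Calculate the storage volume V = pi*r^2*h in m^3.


V = pi * r^2 * h
  = pi * 5.1^2 * 17
  = pi * 26.01 * 17
  = 1389.12 m^3


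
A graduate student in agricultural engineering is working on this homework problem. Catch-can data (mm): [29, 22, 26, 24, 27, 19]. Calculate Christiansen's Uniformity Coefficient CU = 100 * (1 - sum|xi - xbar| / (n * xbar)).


xbar = 147 / 6 = 24.500
sum|xi - xbar| = 17
CU = 100 * (1 - 17 / (6 * 24.500))
   = 100 * (1 - 0.1156)
   = 88.44%


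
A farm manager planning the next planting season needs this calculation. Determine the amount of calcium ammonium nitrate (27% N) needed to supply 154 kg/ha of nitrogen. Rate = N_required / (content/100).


Rate = N_required / (N_content / 100)
     = 154 / (27 / 100)
     = 154 / 0.27
     = 570.37 kg/ha


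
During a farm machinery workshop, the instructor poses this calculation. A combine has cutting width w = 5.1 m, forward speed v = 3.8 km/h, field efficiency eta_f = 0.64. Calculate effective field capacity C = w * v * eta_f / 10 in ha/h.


C = w * v * eta_f / 10
  = 5.1 * 3.8 * 0.64 / 10
  = 12.40 / 10
  = 1.24 ha/h


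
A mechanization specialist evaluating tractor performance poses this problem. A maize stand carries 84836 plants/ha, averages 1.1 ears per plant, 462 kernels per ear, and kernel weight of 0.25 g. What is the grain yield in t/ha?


Y = density * ears * kernels * kw
  = 84836 * 1.1 * 462 * 0.25 g/ha
  = 10778413.80 g/ha
  = 10778.41 kg/ha = 10.78 t/ha


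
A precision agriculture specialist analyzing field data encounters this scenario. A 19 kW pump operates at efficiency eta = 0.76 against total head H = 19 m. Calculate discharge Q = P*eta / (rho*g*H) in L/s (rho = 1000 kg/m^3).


Q = (P * 1000 * eta) / (rho * g * H)
  = (19 * 1000 * 0.76) / (1000 * 9.81 * 19)
  = 14440 / 186390
  = 0.07747 m^3/s = 77.47 L/s


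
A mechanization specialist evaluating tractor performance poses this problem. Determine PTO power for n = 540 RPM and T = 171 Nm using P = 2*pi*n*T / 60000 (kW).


P = 2*pi*n*T / 60000
  = 2*pi * 540 * 171 / 60000
  = 580189.33 / 60000
  = 9.67 kW


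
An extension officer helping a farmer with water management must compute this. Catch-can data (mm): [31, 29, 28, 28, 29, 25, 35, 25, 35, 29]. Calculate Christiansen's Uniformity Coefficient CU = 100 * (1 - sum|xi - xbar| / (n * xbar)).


xbar = 294 / 10 = 29.400
sum|xi - xbar| = 25.600
CU = 100 * (1 - 25.600 / (10 * 29.400))
   = 100 * (1 - 0.0871)
   = 91.29%


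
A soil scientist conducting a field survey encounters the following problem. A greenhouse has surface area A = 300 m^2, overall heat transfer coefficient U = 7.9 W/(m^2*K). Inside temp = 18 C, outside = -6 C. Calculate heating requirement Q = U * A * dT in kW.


dT = 18 - (-6) = 24 K
Q = U * A * dT
  = 7.9 * 300 * 24
  = 56880 W = 56.88 kW


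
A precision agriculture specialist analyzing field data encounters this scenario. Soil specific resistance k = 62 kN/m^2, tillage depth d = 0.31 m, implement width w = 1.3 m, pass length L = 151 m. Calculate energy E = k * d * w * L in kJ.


E = k * d * w * L
  = 62 * 0.31 * 1.3 * 151
  = 3772.89 kJ


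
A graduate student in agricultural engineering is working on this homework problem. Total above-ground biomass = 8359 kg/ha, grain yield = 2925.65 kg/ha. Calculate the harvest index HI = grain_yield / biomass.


HI = grain_yield / biomass
   = 2925.65 / 8359
   = 0.35


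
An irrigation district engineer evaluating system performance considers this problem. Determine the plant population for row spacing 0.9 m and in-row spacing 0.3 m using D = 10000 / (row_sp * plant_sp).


D = 10000 / (row_sp * plant_sp)
  = 10000 / (0.9 * 0.3)
  = 10000 / 0.2700
  = 37037.04 plants/ha


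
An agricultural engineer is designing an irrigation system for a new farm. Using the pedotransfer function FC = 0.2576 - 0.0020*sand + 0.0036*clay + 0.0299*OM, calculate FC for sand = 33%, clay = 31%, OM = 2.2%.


FC = 0.2576 - 0.0020*33 + 0.0036*31 + 0.0299*2.2
   = 0.2576 - 0.0660 + 0.1116 + 0.0658
   = 0.3690


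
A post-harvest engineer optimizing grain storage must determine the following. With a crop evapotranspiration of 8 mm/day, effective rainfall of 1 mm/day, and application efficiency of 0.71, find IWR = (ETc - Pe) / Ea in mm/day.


IWR = (ETc - Pe) / Ea
    = (8 - 1) / 0.71
    = 7 / 0.71
    = 9.86 mm/day


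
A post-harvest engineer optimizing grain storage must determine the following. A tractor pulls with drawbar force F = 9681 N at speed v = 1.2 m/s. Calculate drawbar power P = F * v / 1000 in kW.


P = F * v / 1000
  = 9681 * 1.2 / 1000
  = 11617.20 / 1000
  = 11.62 kW


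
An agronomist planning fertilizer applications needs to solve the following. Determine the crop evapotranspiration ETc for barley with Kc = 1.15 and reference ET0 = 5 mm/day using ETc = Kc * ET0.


ETc = Kc * ET0
    = 1.15 * 5
    = 5.75 mm/day


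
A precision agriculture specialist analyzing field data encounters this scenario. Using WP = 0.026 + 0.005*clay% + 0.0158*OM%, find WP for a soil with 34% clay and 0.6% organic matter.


WP = 0.026 + 0.005*34 + 0.0158*0.6
   = 0.026 + 0.1700 + 0.0095
   = 0.2055


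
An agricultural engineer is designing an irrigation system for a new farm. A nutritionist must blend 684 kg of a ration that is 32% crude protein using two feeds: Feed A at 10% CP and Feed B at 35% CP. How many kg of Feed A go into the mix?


parts_A = CP_b - target = 35 - 32 = 3
parts_B = target - CP_a = 32 - 10 = 22
total_parts = 3 + 22 = 25
Feed A = 684 * 3 / 25 = 82.08 kg
Feed B = 684 * 22 / 25 = 601.92 kg

82.08 kg


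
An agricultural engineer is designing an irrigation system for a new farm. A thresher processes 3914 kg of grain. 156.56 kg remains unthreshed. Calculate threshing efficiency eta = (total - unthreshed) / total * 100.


eta = (total - unthreshed) / total * 100
    = (3914 - 156.56) / 3914 * 100
    = 3757.44 / 3914 * 100
    = 96%


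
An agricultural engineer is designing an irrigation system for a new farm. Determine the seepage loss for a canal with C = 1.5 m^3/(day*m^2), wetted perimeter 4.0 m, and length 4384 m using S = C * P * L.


S = C * P * L
  = 1.5 * 4.0 * 4384
  = 26304 m^3/day


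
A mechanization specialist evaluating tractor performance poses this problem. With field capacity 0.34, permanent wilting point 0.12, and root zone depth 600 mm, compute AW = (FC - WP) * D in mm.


AW = (FC - WP) * D
   = (0.34 - 0.12) * 600
   = 0.22 * 600
   = 132 mm


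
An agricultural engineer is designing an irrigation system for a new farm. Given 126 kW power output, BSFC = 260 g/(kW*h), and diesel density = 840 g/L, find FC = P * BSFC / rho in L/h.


FC = P * BSFC / rho_fuel
   = 126 * 260 / 840
   = 32760 / 840
   = 39 L/h


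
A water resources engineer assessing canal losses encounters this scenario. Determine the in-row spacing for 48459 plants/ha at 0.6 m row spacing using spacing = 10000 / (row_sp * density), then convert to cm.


spacing = 10000 / (row_sp * density)
        = 10000 / (0.6 * 48459)
        = 10000 / 29075.40
        = 0.34393 m = 34.39 cm


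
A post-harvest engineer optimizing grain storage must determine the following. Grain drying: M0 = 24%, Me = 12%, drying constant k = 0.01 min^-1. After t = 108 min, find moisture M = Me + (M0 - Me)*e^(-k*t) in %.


M = Me + (M0 - Me) * e^(-k*t)
  = 12 + (24 - 12) * e^(-0.01*108)
  = 12 + 12 * e^(-1.080)
  = 12 + 12 * 0.33960
  = 12 + 4.0751
  = 16.08%


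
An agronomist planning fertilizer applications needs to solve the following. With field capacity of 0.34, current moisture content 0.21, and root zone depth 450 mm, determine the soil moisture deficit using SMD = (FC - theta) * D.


SMD = (FC - theta) * D
    = (0.34 - 0.21) * 450
    = 0.130 * 450
    = 58.50 mm


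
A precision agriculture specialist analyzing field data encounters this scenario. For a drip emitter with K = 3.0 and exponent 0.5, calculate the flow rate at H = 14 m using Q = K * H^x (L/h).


Q = K * H^x
  = 3.0 * 14^0.5
  = 3.0 * 3.7417
  = 11.22 L/h


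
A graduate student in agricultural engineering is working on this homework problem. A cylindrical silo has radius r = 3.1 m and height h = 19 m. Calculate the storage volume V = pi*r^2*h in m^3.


V = pi * r^2 * h
  = pi * 3.1^2 * 19
  = pi * 9.61 * 19
  = 573.62 m^3


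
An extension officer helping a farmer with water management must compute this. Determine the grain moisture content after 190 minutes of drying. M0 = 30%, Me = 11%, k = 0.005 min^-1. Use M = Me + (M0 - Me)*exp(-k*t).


M = Me + (M0 - Me) * e^(-k*t)
  = 11 + (30 - 11) * e^(-0.005*190)
  = 11 + 19 * e^(-0.950)
  = 11 + 19 * 0.38674
  = 11 + 7.3481
  = 18.35%


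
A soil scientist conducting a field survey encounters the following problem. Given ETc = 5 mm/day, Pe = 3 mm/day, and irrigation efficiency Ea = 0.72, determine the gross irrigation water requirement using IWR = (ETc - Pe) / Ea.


IWR = (ETc - Pe) / Ea
    = (5 - 3) / 0.72
    = 2 / 0.72
    = 2.78 mm/day


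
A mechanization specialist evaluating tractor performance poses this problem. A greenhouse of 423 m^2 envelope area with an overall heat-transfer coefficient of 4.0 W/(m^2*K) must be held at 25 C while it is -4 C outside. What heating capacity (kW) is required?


dT = 25 - (-4) = 29 K
Q = U * A * dT
  = 4.0 * 423 * 29
  = 49068 W = 49.07 kW


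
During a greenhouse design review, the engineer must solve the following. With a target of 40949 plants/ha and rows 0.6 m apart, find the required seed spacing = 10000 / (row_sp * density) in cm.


spacing = 10000 / (row_sp * density)
        = 10000 / (0.6 * 40949)
        = 10000 / 24569.40
        = 0.40701 m = 40.70 cm


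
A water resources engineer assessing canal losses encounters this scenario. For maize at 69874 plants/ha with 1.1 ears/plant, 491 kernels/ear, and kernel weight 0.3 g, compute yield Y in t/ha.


Y = density * ears * kernels * kw
  = 69874 * 1.1 * 491 * 0.3 g/ha
  = 11321684.22 g/ha
  = 11321.68 kg/ha = 11.32 t/ha


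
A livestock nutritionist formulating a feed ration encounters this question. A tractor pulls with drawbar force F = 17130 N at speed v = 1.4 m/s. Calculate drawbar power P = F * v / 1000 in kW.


P = F * v / 1000
  = 17130 * 1.4 / 1000
  = 23982 / 1000
  = 23.98 kW


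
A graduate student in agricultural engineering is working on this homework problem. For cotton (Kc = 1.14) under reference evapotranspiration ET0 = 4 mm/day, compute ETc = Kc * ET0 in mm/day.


ETc = Kc * ET0
    = 1.14 * 4
    = 4.56 mm/day


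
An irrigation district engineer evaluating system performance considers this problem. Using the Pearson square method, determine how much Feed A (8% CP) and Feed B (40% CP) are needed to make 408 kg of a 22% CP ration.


parts_A = CP_b - target = 40 - 22 = 18
parts_B = target - CP_a = 22 - 8 = 14
total_parts = 18 + 14 = 32
Feed A = 408 * 18 / 32 = 229.50 kg
Feed B = 408 * 14 / 32 = 178.50 kg

229.50 kg


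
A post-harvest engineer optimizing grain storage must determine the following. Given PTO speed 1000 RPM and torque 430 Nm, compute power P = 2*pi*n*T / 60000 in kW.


P = 2*pi*n*T / 60000
  = 2*pi * 1000 * 430 / 60000
  = 2701769.68 / 60000
  = 45.03 kW


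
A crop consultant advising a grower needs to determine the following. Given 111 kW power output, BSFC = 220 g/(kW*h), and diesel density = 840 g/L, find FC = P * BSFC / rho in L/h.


FC = P * BSFC / rho_fuel
   = 111 * 220 / 840
   = 24420 / 840
   = 29.07 L/h


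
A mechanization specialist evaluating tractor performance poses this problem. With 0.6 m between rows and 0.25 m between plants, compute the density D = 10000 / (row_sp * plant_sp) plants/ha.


D = 10000 / (row_sp * plant_sp)
  = 10000 / (0.6 * 0.25)
  = 10000 / 0.1500
  = 66666.67 plants/ha


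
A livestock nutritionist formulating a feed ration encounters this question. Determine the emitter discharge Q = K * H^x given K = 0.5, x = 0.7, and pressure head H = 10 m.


Q = K * H^x
  = 0.5 * 10^0.7
  = 0.5 * 5.0119
  = 2.51 L/h


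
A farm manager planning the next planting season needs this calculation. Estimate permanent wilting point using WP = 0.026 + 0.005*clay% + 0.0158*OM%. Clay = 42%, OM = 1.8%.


WP = 0.026 + 0.005*42 + 0.0158*1.8
   = 0.026 + 0.2100 + 0.0284
   = 0.2644


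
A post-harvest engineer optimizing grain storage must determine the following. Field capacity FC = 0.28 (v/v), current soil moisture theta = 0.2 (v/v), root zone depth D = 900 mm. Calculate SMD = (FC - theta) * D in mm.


SMD = (FC - theta) * D
    = (0.28 - 0.2) * 900
    = 0.080 * 900
    = 72 mm


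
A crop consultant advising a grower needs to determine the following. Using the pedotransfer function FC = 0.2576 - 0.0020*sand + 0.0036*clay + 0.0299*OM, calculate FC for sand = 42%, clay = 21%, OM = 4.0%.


FC = 0.2576 - 0.0020*42 + 0.0036*21 + 0.0299*4.0
   = 0.2576 - 0.0840 + 0.0756 + 0.1196
   = 0.3688


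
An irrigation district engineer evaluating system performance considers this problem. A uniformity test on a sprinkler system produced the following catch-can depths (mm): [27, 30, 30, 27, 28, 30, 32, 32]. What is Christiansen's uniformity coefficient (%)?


xbar = 236 / 8 = 29.500
sum|xi - xbar| = 13
CU = 100 * (1 - 13 / (8 * 29.500))
   = 100 * (1 - 0.0551)
   = 94.49%


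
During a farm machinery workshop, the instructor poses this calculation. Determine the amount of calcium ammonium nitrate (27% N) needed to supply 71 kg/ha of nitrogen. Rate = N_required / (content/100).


Rate = N_required / (N_content / 100)
     = 71 / (27 / 100)
     = 71 / 0.27
     = 262.96 kg/ha


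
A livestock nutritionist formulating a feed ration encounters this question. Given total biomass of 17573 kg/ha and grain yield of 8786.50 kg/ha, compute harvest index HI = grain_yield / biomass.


HI = grain_yield / biomass
   = 8786.50 / 17573
   = 0.50


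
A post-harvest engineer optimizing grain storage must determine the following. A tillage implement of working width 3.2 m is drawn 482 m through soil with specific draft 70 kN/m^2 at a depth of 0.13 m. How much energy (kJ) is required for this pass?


E = k * d * w * L
  = 70 * 0.13 * 3.2 * 482
  = 14035.84 kJ


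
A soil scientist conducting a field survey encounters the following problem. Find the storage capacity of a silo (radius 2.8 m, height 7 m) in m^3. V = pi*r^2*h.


V = pi * r^2 * h
  = pi * 2.8^2 * 7
  = pi * 7.84 * 7
  = 172.41 m^3


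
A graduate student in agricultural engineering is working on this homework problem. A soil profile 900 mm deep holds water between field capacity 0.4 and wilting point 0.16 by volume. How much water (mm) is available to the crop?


AW = (FC - WP) * D
   = (0.4 - 0.16) * 900
   = 0.24 * 900
   = 216 mm


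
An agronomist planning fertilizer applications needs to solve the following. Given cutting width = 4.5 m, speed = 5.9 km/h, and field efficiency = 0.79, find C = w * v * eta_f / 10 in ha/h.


C = w * v * eta_f / 10
  = 4.5 * 5.9 * 0.79 / 10
  = 20.97 / 10
  = 2.10 ha/h


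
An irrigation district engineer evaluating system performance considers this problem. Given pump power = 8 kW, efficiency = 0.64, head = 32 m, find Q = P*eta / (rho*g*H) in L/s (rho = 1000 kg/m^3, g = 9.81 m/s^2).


Q = (P * 1000 * eta) / (rho * g * H)
  = (8 * 1000 * 0.64) / (1000 * 9.81 * 32)
  = 5120 / 313920
  = 0.01631 m^3/s = 16.31 L/s


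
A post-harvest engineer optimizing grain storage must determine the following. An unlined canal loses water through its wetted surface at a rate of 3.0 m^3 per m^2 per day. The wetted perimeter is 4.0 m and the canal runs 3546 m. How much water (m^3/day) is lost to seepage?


S = C * P * L
  = 3.0 * 4.0 * 3546
  = 42552 m^3/day


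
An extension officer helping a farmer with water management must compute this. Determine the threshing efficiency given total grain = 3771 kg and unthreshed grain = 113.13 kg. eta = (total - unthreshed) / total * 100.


eta = (total - unthreshed) / total * 100
    = (3771 - 113.13) / 3771 * 100
    = 3657.87 / 3771 * 100
    = 97%


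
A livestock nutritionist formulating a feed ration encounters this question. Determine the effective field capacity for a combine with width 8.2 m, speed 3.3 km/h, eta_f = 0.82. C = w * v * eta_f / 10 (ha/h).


C = w * v * eta_f / 10
  = 8.2 * 3.3 * 0.82 / 10
  = 22.19 / 10
  = 2.22 ha/h


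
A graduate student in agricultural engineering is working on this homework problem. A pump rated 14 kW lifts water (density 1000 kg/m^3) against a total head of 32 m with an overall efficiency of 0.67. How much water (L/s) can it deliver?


Q = (P * 1000 * eta) / (rho * g * H)
  = (14 * 1000 * 0.67) / (1000 * 9.81 * 32)
  = 9380 / 313920
  = 0.02988 m^3/s = 29.88 L/s


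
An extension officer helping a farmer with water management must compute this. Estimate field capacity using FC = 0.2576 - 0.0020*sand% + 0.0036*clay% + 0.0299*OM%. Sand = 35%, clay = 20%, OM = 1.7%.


FC = 0.2576 - 0.0020*35 + 0.0036*20 + 0.0299*1.7
   = 0.2576 - 0.0700 + 0.0720 + 0.0508
   = 0.3104


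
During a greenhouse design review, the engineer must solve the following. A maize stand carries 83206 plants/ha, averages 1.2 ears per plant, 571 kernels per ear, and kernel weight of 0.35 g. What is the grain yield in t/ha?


Y = density * ears * kernels * kw
  = 83206 * 1.2 * 571 * 0.35 g/ha
  = 19954462.92 g/ha
  = 19954.46 kg/ha = 19.95 t/ha


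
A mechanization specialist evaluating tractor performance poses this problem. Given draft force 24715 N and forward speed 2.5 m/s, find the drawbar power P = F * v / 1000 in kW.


P = F * v / 1000
  = 24715 * 2.5 / 1000
  = 61787.50 / 1000
  = 61.79 kW


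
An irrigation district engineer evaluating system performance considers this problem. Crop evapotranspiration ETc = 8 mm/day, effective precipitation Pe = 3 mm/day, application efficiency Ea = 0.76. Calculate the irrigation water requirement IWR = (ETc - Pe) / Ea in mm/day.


IWR = (ETc - Pe) / Ea
    = (8 - 3) / 0.76
    = 5 / 0.76
    = 6.58 mm/day


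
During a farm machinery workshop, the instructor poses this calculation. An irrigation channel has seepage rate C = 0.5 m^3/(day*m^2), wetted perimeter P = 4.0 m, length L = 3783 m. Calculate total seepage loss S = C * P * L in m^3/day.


S = C * P * L
  = 0.5 * 4.0 * 3783
  = 7566 m^3/day


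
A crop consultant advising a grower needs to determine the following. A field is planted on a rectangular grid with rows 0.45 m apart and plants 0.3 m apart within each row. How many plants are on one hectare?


D = 10000 / (row_sp * plant_sp)
  = 10000 / (0.45 * 0.3)
  = 10000 / 0.1350
  = 74074.07 plants/ha


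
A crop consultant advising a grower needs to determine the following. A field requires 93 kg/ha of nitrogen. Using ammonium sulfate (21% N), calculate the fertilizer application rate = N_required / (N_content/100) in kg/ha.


Rate = N_required / (N_content / 100)
     = 93 / (21 / 100)
     = 93 / 0.21
     = 442.86 kg/ha


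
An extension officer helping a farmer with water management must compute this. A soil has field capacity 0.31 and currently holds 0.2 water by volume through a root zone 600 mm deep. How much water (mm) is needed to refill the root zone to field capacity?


SMD = (FC - theta) * D
    = (0.31 - 0.2) * 600
    = 0.110 * 600
    = 66 mm


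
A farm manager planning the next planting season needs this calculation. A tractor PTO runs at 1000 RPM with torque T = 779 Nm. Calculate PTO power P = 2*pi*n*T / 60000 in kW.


P = 2*pi*n*T / 60000
  = 2*pi * 1000 * 779 / 60000
  = 4894601.35 / 60000
  = 81.58 kW


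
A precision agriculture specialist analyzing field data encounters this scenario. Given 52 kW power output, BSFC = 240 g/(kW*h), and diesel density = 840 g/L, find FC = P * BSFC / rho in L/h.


FC = P * BSFC / rho_fuel
   = 52 * 240 / 840
   = 12480 / 840
   = 14.86 L/h


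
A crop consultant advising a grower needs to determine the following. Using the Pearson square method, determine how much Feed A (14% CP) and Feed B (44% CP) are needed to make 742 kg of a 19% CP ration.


parts_A = CP_b - target = 44 - 19 = 25
parts_B = target - CP_a = 19 - 14 = 5
total_parts = 25 + 5 = 30
Feed A = 742 * 25 / 30 = 618.33 kg
Feed B = 742 * 5 / 30 = 123.67 kg

618.33 kg


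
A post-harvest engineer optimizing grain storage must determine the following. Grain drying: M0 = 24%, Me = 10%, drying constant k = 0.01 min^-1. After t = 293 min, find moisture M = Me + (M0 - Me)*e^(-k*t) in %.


M = Me + (M0 - Me) * e^(-k*t)
  = 10 + (24 - 10) * e^(-0.01*293)
  = 10 + 14 * e^(-2.930)
  = 10 + 14 * 0.05340
  = 10 + 0.7476
  = 10.75%


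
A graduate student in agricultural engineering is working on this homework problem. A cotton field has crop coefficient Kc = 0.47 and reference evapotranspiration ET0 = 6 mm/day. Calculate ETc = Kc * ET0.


ETc = Kc * ET0
    = 0.47 * 6
    = 2.82 mm/day


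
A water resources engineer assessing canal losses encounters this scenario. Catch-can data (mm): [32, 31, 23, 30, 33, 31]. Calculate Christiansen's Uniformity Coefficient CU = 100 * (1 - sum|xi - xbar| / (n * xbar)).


xbar = 180 / 6 = 30
sum|xi - xbar| = 14
CU = 100 * (1 - 14 / (6 * 30))
   = 100 * (1 - 0.0778)
   = 92.22%


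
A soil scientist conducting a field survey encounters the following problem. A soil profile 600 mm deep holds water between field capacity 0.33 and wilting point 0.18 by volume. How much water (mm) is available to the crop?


AW = (FC - WP) * D
   = (0.33 - 0.18) * 600
   = 0.15 * 600
   = 90 mm


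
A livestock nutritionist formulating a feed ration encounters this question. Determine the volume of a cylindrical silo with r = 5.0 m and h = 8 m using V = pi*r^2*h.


V = pi * r^2 * h
  = pi * 5.0^2 * 8
  = pi * 25 * 8
  = 628.32 m^3


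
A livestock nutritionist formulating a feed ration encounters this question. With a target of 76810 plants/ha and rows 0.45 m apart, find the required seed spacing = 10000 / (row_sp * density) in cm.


spacing = 10000 / (row_sp * density)
        = 10000 / (0.45 * 76810)
        = 10000 / 34564.50
        = 0.28931 m = 28.93 cm


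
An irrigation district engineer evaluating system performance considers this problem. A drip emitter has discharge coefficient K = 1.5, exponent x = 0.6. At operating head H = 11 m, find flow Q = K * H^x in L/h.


Q = K * H^x
  = 1.5 * 11^0.6
  = 1.5 * 4.2154
  = 6.32 L/h


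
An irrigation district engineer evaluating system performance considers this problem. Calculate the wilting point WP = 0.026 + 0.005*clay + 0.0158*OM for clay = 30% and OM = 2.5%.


WP = 0.026 + 0.005*30 + 0.0158*2.5
   = 0.026 + 0.1500 + 0.0395
   = 0.2155


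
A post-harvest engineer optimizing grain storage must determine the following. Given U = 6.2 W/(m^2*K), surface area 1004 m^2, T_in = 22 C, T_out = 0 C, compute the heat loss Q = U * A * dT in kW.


dT = 22 - (0) = 22 K
Q = U * A * dT
  = 6.2 * 1004 * 22
  = 136945.60 W = 136.95 kW


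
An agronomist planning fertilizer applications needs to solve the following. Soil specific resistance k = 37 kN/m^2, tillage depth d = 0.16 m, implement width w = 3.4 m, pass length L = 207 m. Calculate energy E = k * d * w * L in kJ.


E = k * d * w * L
  = 37 * 0.16 * 3.4 * 207
  = 4166.50 kJ


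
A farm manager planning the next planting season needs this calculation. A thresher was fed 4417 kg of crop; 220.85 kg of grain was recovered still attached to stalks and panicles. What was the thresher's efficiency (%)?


eta = (total - unthreshed) / total * 100
    = (4417 - 220.85) / 4417 * 100
    = 4196.15 / 4417 * 100
    = 95%


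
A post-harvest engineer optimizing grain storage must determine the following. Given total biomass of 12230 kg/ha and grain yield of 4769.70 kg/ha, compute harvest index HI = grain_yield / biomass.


HI = grain_yield / biomass
   = 4769.70 / 12230
   = 0.39


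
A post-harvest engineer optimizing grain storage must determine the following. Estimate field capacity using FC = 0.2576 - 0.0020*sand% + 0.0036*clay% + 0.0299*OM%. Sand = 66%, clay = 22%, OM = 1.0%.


FC = 0.2576 - 0.0020*66 + 0.0036*22 + 0.0299*1.0
   = 0.2576 - 0.1320 + 0.0792 + 0.0299
   = 0.2347


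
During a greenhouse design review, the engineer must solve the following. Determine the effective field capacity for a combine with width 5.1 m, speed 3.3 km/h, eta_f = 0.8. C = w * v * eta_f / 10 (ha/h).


C = w * v * eta_f / 10
  = 5.1 * 3.3 * 0.8 / 10
  = 13.46 / 10
  = 1.35 ha/h


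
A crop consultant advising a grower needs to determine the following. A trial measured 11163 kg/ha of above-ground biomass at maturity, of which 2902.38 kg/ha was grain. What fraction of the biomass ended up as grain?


HI = grain_yield / biomass
   = 2902.38 / 11163
   = 0.26


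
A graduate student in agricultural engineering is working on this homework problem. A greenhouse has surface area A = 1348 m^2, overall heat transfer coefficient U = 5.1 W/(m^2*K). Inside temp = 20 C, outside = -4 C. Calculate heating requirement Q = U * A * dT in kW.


dT = 20 - (-4) = 24 K
Q = U * A * dT
  = 5.1 * 1348 * 24
  = 164995.20 W = 165.00 kW


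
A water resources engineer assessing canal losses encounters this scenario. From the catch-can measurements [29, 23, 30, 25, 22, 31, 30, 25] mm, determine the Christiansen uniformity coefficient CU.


xbar = 215 / 8 = 26.875
sum|xi - xbar| = 25
CU = 100 * (1 - 25 / (8 * 26.875))
   = 100 * (1 - 0.1163)
   = 88.37%


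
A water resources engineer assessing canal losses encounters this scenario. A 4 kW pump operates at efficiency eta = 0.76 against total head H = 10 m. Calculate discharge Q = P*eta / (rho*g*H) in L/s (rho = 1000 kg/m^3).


Q = (P * 1000 * eta) / (rho * g * H)
  = (4 * 1000 * 0.76) / (1000 * 9.81 * 10)
  = 3040 / 98100
  = 0.03099 m^3/s = 30.99 L/s


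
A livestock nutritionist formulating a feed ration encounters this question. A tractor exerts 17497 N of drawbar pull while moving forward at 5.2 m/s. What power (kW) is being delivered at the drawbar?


P = F * v / 1000
  = 17497 * 5.2 / 1000
  = 90984.40 / 1000
  = 90.98 kW


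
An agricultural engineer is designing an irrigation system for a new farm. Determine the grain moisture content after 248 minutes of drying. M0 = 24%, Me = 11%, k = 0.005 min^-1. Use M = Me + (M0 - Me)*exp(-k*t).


M = Me + (M0 - Me) * e^(-k*t)
  = 11 + (24 - 11) * e^(-0.005*248)
  = 11 + 13 * e^(-1.240)
  = 11 + 13 * 0.28938
  = 11 + 3.7620
  = 14.76%


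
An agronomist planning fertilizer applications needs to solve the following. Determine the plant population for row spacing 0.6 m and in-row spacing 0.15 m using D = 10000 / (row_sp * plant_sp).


D = 10000 / (row_sp * plant_sp)
  = 10000 / (0.6 * 0.15)
  = 10000 / 0.0900
  = 111111.11 plants/ha


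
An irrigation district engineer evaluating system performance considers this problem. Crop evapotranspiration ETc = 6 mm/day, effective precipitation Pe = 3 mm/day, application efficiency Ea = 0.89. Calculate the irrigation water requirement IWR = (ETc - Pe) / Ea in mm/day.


IWR = (ETc - Pe) / Ea
    = (6 - 3) / 0.89
    = 3 / 0.89
    = 3.37 mm/day


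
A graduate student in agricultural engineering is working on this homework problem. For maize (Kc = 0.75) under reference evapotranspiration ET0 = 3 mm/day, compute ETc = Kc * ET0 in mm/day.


ETc = Kc * ET0
    = 0.75 * 3
    = 2.25 mm/day


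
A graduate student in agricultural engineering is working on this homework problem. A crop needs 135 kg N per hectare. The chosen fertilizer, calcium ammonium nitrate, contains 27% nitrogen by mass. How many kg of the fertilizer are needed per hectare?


Rate = N_required / (N_content / 100)
     = 135 / (27 / 100)
     = 135 / 0.27
     = 500 kg/ha


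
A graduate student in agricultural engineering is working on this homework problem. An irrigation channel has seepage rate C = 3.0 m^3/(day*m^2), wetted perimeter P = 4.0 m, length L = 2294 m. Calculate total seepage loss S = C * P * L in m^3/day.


S = C * P * L
  = 3.0 * 4.0 * 2294
  = 27528 m^3/day


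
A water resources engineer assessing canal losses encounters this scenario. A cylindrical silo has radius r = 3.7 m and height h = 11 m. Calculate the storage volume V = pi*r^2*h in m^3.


V = pi * r^2 * h
  = pi * 3.7^2 * 11
  = pi * 13.69 * 11
  = 473.09 m^3


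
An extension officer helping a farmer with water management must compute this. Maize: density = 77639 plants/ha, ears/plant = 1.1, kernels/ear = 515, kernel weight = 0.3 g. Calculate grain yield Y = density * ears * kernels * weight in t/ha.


Y = density * ears * kernels * kw
  = 77639 * 1.1 * 515 * 0.3 g/ha
  = 13194748.05 g/ha
  = 13194.75 kg/ha = 13.19 t/ha


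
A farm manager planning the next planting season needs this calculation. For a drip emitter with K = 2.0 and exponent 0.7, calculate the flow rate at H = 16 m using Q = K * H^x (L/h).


Q = K * H^x
  = 2.0 * 16^0.7
  = 2.0 * 6.9644
  = 13.93 L/h


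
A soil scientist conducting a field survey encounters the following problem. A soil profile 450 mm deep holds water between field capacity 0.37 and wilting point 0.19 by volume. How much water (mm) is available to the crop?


AW = (FC - WP) * D
   = (0.37 - 0.19) * 450
   = 0.18 * 450
   = 81 mm


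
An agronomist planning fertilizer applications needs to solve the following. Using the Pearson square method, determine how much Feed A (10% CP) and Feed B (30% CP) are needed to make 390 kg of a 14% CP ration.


parts_A = CP_b - target = 30 - 14 = 16
parts_B = target - CP_a = 14 - 10 = 4
total_parts = 16 + 4 = 20
Feed A = 390 * 16 / 20 = 312 kg
Feed B = 390 * 4 / 20 = 78 kg

312 kg


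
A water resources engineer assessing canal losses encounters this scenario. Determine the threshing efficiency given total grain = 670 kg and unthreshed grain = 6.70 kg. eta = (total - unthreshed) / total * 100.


eta = (total - unthreshed) / total * 100
    = (670 - 6.70) / 670 * 100
    = 663.30 / 670 * 100
    = 99%


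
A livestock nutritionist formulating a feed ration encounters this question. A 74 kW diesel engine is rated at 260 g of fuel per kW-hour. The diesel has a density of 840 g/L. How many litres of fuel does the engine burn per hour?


FC = P * BSFC / rho_fuel
   = 74 * 260 / 840
   = 19240 / 840
   = 22.90 L/h
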